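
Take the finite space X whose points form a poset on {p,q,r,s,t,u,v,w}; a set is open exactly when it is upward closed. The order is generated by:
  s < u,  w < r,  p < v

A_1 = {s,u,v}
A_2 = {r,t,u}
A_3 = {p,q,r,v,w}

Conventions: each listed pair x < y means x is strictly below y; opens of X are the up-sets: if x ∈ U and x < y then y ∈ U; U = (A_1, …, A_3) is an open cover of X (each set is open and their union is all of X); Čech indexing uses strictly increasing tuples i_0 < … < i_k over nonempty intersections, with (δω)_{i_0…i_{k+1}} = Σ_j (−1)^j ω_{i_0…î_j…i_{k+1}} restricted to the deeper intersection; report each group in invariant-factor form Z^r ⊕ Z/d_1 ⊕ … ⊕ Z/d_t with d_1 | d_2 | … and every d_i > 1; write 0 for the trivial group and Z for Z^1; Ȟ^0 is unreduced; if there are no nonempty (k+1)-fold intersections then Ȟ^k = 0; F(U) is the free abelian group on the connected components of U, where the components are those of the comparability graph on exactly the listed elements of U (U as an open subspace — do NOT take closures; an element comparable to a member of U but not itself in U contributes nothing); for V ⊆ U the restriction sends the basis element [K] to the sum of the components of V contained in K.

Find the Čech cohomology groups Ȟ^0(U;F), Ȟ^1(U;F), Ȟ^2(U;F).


Ȟ^0(U;F) ≅ Z^5, Ȟ^1(U;F) ≅ 0, Ȟ^2(U;F) ≅ 0

nerve simplices:
  A12={u} A13={v} A23={r}
components per intersection:
  A1: {s,u} {v}
  A2: {r} {t} {u}
  A3: {p,v} {q} {r,w}
  A12: {u}
  A13: {v}
  A23: {r}
C dims 8,3; δ0: rk 3, SNF 1^3
degree 0: 8−3−0 = 5 → Ȟ^0 ≅ Z^5
degree 1: 3−0−3 = 0 → Ȟ^1 ≅ 0
degree 2: 0−0−0 = 0 → Ȟ^2 ≅ 0


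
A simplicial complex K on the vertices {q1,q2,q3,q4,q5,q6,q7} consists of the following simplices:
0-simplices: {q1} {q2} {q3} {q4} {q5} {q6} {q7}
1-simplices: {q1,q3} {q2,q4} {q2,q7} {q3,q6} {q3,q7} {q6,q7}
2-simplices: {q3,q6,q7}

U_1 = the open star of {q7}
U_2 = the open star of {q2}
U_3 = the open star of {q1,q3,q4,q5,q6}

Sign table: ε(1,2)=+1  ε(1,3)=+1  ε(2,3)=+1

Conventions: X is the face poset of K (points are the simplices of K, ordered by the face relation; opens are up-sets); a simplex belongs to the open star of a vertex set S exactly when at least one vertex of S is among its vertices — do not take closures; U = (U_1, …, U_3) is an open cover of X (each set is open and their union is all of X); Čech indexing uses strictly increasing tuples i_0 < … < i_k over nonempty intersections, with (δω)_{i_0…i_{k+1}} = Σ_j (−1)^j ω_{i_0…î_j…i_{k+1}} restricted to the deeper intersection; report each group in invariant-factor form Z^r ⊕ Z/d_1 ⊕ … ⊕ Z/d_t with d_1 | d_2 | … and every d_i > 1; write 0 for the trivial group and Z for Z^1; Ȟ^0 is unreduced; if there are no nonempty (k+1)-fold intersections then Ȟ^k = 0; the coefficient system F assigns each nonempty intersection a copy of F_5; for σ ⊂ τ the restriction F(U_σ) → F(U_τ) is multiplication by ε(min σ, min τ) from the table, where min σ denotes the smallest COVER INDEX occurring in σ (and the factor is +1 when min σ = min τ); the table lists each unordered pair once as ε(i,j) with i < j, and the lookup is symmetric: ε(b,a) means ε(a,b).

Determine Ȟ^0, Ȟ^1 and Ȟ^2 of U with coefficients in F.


Ȟ^0 ≅ Z/5, Ȟ^1 ≅ Z/5 and Ȟ^2 ≅ 0

nerve simplices:
  U1={{q7},{q2,q7},{q3,q7},{q6,q7},{q3,q6,q7}} U2={{q2},{q2,q4},{q2,q7}} U3={{q1},{q3},{q4},{q5},{q6},{q1,q3},{q2,q4},{q3,q6},{q3,q7},{q6,q7},{q3,q6,q7}}
  U12={{q2,q7}} U13={{q3,q7},{q6,q7},{q3,q6,q7}} U23={{q2,q4}}
C dims 3,3; δ0: rk_F5 2
degree 0: 3−2−0 = 1 → Ȟ^0 ≅ Z/5
degree 1: 3−0−2 = 1 → Ȟ^1 ≅ Z/5
degree 2: 0−0−0 = 0 → Ȟ^2 ≅ 0


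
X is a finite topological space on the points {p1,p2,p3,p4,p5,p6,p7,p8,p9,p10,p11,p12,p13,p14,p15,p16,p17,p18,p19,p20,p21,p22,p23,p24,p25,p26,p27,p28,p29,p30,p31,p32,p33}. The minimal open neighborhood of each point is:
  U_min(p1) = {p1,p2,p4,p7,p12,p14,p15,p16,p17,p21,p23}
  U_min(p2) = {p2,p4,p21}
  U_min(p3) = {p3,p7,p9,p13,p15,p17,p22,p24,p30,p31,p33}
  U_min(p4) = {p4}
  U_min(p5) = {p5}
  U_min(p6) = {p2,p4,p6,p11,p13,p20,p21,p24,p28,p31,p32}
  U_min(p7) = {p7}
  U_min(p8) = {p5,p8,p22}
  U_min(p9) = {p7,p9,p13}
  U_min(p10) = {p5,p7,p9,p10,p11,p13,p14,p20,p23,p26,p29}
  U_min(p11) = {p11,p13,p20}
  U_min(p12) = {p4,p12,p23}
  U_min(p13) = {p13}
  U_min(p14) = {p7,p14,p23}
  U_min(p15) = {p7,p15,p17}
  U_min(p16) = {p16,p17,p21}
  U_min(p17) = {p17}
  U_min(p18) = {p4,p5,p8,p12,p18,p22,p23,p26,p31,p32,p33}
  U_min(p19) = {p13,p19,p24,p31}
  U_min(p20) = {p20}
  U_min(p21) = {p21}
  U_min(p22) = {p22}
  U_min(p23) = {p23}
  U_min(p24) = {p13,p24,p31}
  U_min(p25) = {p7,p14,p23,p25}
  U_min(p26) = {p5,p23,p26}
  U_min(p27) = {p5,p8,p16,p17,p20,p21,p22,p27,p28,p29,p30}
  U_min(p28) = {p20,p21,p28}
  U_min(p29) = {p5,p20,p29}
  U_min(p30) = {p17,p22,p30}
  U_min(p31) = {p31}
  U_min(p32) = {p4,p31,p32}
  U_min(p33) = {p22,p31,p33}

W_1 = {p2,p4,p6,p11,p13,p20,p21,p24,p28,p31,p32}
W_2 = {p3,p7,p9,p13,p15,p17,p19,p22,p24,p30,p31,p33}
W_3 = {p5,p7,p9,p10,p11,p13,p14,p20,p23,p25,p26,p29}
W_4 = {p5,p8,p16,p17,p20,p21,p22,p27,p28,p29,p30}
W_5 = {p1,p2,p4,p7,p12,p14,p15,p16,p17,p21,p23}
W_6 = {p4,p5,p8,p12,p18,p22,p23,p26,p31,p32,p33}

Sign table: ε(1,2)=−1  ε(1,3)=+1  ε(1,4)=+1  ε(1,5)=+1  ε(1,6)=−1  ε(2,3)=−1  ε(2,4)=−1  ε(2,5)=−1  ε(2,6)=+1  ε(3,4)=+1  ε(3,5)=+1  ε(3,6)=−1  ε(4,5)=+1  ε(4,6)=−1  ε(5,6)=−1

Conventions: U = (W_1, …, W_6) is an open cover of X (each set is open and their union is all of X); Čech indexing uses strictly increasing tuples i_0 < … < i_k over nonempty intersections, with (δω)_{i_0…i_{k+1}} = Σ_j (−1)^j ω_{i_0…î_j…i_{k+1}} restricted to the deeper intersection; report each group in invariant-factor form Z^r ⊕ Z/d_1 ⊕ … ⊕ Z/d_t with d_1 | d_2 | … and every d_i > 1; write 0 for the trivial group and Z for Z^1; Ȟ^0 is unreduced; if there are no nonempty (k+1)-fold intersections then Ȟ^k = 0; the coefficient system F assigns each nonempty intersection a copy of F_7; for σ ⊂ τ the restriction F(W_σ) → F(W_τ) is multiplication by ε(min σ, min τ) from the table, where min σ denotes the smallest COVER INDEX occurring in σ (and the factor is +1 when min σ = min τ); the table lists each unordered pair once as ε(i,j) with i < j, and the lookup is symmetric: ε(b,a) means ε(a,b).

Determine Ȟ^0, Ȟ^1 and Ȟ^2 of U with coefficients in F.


cover nerve:
  W12={p13,p24,p31} W13={p11,p13,p20} W14={p20,p21,p28} W15={p2,p4,p21} W16={p4,p31,p32} W23={p7,p9,p13} W24={p17,p22,p30} W25={p7,p15,p17} W26={p22,p31,p33} W34={p5,p20,p29} W35={p7,p14,p23} W36={p5,p23,p26} W45={p16,p17,p21} W46={p5,p8,p22} W56={p4,p12,p23}
  W123={p13} W126={p31} W134={p20} W145={p21} W156={p4} W235={p7} W245={p17} W246={p22} W346={p5} W356={p23}
C dims 6,15,10; δ0: rk_F7 5; δ1: rk_F7 10
Ȟ^0: (6−5)−0=1 ⇒ Z/7
Ȟ^1: (15−10)−5=0 ⇒ 0
Ȟ^2: (10−0)−10=0 ⇒ 0

Ȟ^0(U;F) ≅ Z/7, Ȟ^1(U;F) ≅ 0, Ȟ^2(U;F) ≅ 0


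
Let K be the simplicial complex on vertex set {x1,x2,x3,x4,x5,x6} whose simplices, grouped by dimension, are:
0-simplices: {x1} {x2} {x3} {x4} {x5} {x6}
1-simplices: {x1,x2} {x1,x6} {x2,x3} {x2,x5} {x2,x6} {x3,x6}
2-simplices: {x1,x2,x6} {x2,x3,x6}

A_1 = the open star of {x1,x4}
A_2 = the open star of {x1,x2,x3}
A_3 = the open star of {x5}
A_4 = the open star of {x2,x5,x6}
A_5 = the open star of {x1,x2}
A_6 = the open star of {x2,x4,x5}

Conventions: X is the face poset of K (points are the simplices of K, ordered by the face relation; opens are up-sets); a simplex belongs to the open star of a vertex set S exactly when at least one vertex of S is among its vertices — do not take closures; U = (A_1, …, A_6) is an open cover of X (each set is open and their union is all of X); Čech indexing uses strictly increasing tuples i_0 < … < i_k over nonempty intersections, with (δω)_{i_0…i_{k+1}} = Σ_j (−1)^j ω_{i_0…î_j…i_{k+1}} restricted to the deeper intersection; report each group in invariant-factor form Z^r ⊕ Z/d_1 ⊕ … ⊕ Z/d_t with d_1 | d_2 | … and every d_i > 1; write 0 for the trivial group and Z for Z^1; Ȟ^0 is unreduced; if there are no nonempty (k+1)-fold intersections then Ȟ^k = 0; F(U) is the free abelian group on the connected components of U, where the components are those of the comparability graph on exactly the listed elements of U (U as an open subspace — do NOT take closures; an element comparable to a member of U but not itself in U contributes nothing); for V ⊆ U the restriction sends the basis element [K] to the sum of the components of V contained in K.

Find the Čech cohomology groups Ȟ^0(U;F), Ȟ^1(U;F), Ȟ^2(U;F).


Ȟ^0 = Z^2; Ȟ^1 = 0; Ȟ^2 = 0

nerve simplices:
  A1={{x1},{x4},{x1,x2},{x1,x6},{x1,x2,x6}} A2={{x1},{x2},{x3},{x1,x2},{x1,x6},{x2,x3},{x2,x5},{x2,x6},{x3,x6},{x1,x2,x6},{x2,x3,x6}} A3={{x5},{x2,x5}} A4={{x2},{x5},{x6},{x1,x2},{x1,x6},{x2,x3},{x2,x5},{x2,x6},{x3,x6},{x1,x2,x6},{x2,x3,x6}} A5={{x1},{x2},{x1,x2},{x1,x6},{x2,x3},{x2,x5},{x2,x6},{x1,x2,x6},{x2,x3,x6}} A6={{x2},{x4},{x5},{x1,x2},{x2,x3},{x2,x5},{x2,x6},{x1,x2,x6},{x2,x3,x6}}
  A12={{x1},{x1,x2},{x1,x6},{x1,x2,x6}} A14={{x1,x2},{x1,x6},{x1,x2,x6}} A15={{x1},{x1,x2},{x1,x6},{x1,x2,x6}} A16={{x4},{x1,x2},{x1,x2,x6}} A23={{x2,x5}} A24={{x2},{x1,x2},{x1,x6},{x2,x3},{x2,x5},{x2,x6},{x3,x6},{x1,x2,x6},{x2,x3,x6}} A25={{x1},{x2},{x1,x2},{x1,x6},{x2,x3},{x2,x5},{x2,x6},{x1,x2,x6},{x2,x3,x6}} A26={{x2},{x1,x2},{x2,x3},{x2,x5},{x2,x6},{x1,x2,x6},{x2,x3,x6}} A34={{x5},{x2,x5}} A35={{x2,x5}} A36={{x5},{x2,x5}} A45={{x2},{x1,x2},{x1,x6},{x2,x3},{x2,x5},{x2,x6},{x1,x2,x6},{x2,x3,x6}} A46={{x2},{x5},{x1,x2},{x2,x3},{x2,x5},{x2,x6},{x1,x2,x6},{x2,x3,x6}} A56={{x2},{x1,x2},{x2,x3},{x2,x5},{x2,x6},{x1,x2,x6},{x2,x3,x6}}
  A124={{x1,x2},{x1,x6},{x1,x2,x6}} A125={{x1},{x1,x2},{x1,x6},{x1,x2,x6}} A126={{x1,x2},{x1,x2,x6}} A145={{x1,x2},{x1,x6},{x1,x2,x6}} A146={{x1,x2},{x1,x2,x6}} A156={{x1,x2},{x1,x2,x6}} A234={{x2,x5}} A235={{x2,x5}} A236={{x2,x5}} A245={{x2},{x1,x2},{x1,x6},{x2,x3},{x2,x5},{x2,x6},{x1,x2,x6},{x2,x3,x6}} A246={{x2},{x1,x2},{x2,x3},{x2,x5},{x2,x6},{x1,x2,x6},{x2,x3,x6}} A256={{x2},{x1,x2},{x2,x3},{x2,x5},{x2,x6},{x1,x2,x6},{x2,x3,x6}} A345={{x2,x5}} A346={{x5},{x2,x5}} A356={{x2,x5}} A456={{x2},{x1,x2},{x2,x3},{x2,x5},{x2,x6},{x1,x2,x6},{x2,x3,x6}}
  A1245={{x1,x2},{x1,x6},{x1,x2,x6}} A1246={{x1,x2},{x1,x2,x6}} A1256={{x1,x2},{x1,x2,x6}} A1456={{x1,x2},{x1,x2,x6}} A2345={{x2,x5}} A2346={{x2,x5}} A2356={{x2,x5}} A2456={{x2},{x1,x2},{x2,x3},{x2,x5},{x2,x6},{x1,x2,x6},{x2,x3,x6}} A3456={{x2,x5}}
  A12456={{x1,x2},{x1,x2,x6}} A23456={{x2,x5}}
components per intersection:
  A1: {{x1},{x1,x2},{x1,x6},{x1,x2,x6}} {{x4}}
  A2: {{x1},{x2},{x3},{x1,x2},{x1,x6},{x2,x3},{x2,x5},{x2,x6},{x3,x6},{x1,x2,x6},{x2,x3,x6}}
  A3: {{x5},{x2,x5}}
  A4: {{x2},{x5},{x6},{x1,x2},{x1,x6},{x2,x3},{x2,x5},{x2,x6},{x3,x6},{x1,x2,x6},{x2,x3,x6}}
  A5: {{x1},{x2},{x1,x2},{x1,x6},{x2,x3},{x2,x5},{x2,x6},{x1,x2,x6},{x2,x3,x6}}
  A6: {{x2},{x5},{x1,x2},{x2,x3},{x2,x5},{x2,x6},{x1,x2,x6},{x2,x3,x6}} {{x4}}
  A12: {{x1},{x1,x2},{x1,x6},{x1,x2,x6}}
  A14: {{x1,x2},{x1,x6},{x1,x2,x6}}
  A15: {{x1},{x1,x2},{x1,x6},{x1,x2,x6}}
  A16: {{x4}} {{x1,x2},{x1,x2,x6}}
  A23: {{x2,x5}}
  A24: {{x2},{x1,x2},{x1,x6},{x2,x3},{x2,x5},{x2,x6},{x3,x6},{x1,x2,x6},{x2,x3,x6}}
  A25: {{x1},{x2},{x1,x2},{x1,x6},{x2,x3},{x2,x5},{x2,x6},{x1,x2,x6},{x2,x3,x6}}
  A26: {{x2},{x1,x2},{x2,x3},{x2,x5},{x2,x6},{x1,x2,x6},{x2,x3,x6}}
  A34: {{x5},{x2,x5}}
  A35: {{x2,x5}}
  A36: {{x5},{x2,x5}}
  A45: {{x2},{x1,x2},{x1,x6},{x2,x3},{x2,x5},{x2,x6},{x1,x2,x6},{x2,x3,x6}}
  A46: {{x2},{x5},{x1,x2},{x2,x3},{x2,x5},{x2,x6},{x1,x2,x6},{x2,x3,x6}}
  A56: {{x2},{x1,x2},{x2,x3},{x2,x5},{x2,x6},{x1,x2,x6},{x2,x3,x6}}
  A124: {{x1,x2},{x1,x6},{x1,x2,x6}}
  A125: {{x1},{x1,x2},{x1,x6},{x1,x2,x6}}
  A126: {{x1,x2},{x1,x2,x6}}
  A145: {{x1,x2},{x1,x6},{x1,x2,x6}}
  A146: {{x1,x2},{x1,x2,x6}}
  A156: {{x1,x2},{x1,x2,x6}}
  A234: {{x2,x5}}
  A235: {{x2,x5}}
  A236: {{x2,x5}}
  A245: {{x2},{x1,x2},{x1,x6},{x2,x3},{x2,x5},{x2,x6},{x1,x2,x6},{x2,x3,x6}}
  A246: {{x2},{x1,x2},{x2,x3},{x2,x5},{x2,x6},{x1,x2,x6},{x2,x3,x6}}
  A256: {{x2},{x1,x2},{x2,x3},{x2,x5},{x2,x6},{x1,x2,x6},{x2,x3,x6}}
  A345: {{x2,x5}}
  A346: {{x5},{x2,x5}}
  A356: {{x2,x5}}
  A456: {{x2},{x1,x2},{x2,x3},{x2,x5},{x2,x6},{x1,x2,x6},{x2,x3,x6}}
  A1245: {{x1,x2},{x1,x6},{x1,x2,x6}}
  A1246: {{x1,x2},{x1,x2,x6}}
  A1256: {{x1,x2},{x1,x2,x6}}
  A1456: {{x1,x2},{x1,x2,x6}}
  A2345: {{x2,x5}}
  A2346: {{x2,x5}}
  A2356: {{x2,x5}}
  A2456: {{x2},{x1,x2},{x2,x3},{x2,x5},{x2,x6},{x1,x2,x6},{x2,x3,x6}}
  A3456: {{x2,x5}}
  A12456: {{x1,x2},{x1,x2,x6}}
  A23456: {{x2,x5}}
C dims 8,15,16,9; δ0: rk 6, SNF 1^6; δ1: rk 9, SNF 1^9; δ2: rk 7, SNF 1^7
degree 0: 8−6−0 = 2 → Ȟ^0 ≅ Z^2
degree 1: 15−9−6 = 0 → Ȟ^1 ≅ 0
degree 2: 16−7−9 = 0 → Ȟ^2 ≅ 0


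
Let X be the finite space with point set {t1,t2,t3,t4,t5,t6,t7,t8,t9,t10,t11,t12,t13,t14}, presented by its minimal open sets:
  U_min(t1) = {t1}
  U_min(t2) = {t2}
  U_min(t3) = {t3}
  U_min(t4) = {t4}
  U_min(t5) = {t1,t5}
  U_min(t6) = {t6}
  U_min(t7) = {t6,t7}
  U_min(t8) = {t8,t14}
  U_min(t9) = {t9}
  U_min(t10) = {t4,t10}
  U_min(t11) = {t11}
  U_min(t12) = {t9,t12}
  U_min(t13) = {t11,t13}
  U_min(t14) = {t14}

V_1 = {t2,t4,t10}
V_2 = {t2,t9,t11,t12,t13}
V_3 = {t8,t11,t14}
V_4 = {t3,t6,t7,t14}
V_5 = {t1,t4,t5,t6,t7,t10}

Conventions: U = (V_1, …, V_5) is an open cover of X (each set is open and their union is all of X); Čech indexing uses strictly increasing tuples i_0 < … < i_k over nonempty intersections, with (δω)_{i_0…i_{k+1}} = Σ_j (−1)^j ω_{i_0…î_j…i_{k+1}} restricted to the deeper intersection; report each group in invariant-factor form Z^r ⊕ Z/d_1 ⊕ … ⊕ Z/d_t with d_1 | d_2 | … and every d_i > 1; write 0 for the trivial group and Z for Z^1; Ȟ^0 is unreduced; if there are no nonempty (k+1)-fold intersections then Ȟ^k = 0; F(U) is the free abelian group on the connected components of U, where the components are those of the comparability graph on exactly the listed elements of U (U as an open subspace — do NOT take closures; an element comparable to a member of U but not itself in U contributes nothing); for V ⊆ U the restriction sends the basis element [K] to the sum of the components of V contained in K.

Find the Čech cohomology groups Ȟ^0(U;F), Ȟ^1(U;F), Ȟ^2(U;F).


nerve of the cover:
  V12={t2} V15={t4,t10} V23={t11} V34={t14} V45={t6,t7}
components per intersection:
  V1: {t2} {t4,t10}
  V2: {t2} {t9,t12} {t11,t13}
  V3: {t8,t14} {t11}
  V4: {t3} {t6,t7} {t14}
  V5: {t1,t5} {t4,t10} {t6,t7}
  V12: {t2}
  V15: {t4,t10}
  V23: {t11}
  V34: {t14}
  V45: {t6,t7}
C dims 13,5; δ0: rk 5, SNF 1^5
Ȟ^0 = (13 − 5) − 0 = 8, so Ȟ^0 ≅ Z^8
Ȟ^1 = (5 − 0) − 5 = 0, so Ȟ^1 ≅ 0
Ȟ^2 = (0 − 0) − 0 = 0, so Ȟ^2 ≅ 0

Ȟ^0 ≅ Z^8; Ȟ^1 ≅ 0; Ȟ^2 ≅ 0


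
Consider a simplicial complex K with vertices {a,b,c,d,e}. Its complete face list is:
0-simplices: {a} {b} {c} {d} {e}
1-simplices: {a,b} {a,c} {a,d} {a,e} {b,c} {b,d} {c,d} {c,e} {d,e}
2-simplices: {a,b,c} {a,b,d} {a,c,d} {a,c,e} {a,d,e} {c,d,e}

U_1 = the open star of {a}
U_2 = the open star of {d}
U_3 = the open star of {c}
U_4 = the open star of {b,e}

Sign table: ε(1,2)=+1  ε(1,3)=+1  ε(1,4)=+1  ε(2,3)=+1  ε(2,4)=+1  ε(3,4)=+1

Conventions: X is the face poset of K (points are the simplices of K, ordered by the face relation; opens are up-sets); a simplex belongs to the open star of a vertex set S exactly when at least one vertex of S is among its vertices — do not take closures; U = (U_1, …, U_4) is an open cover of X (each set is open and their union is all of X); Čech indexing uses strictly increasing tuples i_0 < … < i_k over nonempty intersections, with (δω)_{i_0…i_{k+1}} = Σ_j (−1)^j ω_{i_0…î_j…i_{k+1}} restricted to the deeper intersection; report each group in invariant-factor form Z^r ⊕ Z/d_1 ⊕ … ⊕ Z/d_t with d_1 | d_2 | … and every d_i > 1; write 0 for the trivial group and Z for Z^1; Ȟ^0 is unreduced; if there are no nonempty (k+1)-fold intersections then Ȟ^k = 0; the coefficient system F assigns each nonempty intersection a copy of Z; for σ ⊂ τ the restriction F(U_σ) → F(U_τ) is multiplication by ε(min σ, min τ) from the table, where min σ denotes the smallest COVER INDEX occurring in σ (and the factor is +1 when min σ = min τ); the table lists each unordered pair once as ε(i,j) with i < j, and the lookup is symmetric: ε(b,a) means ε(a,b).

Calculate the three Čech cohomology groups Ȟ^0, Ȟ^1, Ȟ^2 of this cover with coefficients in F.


Ȟ^0 ≅ Z, Ȟ^1 ≅ 0, Ȟ^2 ≅ Z

cover nerve:
  U1={{a},{a,b},{a,c},{a,d},{a,e},{a,b,c},{a,b,d},{a,c,d},{a,c,e},{a,d,e}} U2={{d},{a,d},{b,d},{c,d},{d,e},{a,b,d},{a,c,d},{a,d,e},{c,d,e}} U3={{c},{a,c},{b,c},{c,d},{c,e},{a,b,c},{a,c,d},{a,c,e},{c,d,e}} U4={{b},{e},{a,b},{a,e},{b,c},{b,d},{c,e},{d,e},{a,b,c},{a,b,d},{a,c,e},{a,d,e},{c,d,e}}
  U12={{a,d},{a,b,d},{a,c,d},{a,d,e}} U13={{a,c},{a,b,c},{a,c,d},{a,c,e}} U14={{a,b},{a,e},{a,b,c},{a,b,d},{a,c,e},{a,d,e}} U23={{c,d},{a,c,d},{c,d,e}} U24={{b,d},{d,e},{a,b,d},{a,d,e},{c,d,e}} U34={{b,c},{c,e},{a,b,c},{a,c,e},{c,d,e}}
  U123={{a,c,d}} U124={{a,b,d},{a,d,e}} U134={{a,b,c},{a,c,e}} U234={{c,d,e}}
C dims 4,6,4; δ0: rk 3, SNF 1^3; δ1: rk 3, SNF 1^3
Ȟ^0: (4−3)−0=1 ⇒ Z
Ȟ^1: (6−3)−3=0 ⇒ 0
Ȟ^2: (4−0)−3=1 ⇒ Z


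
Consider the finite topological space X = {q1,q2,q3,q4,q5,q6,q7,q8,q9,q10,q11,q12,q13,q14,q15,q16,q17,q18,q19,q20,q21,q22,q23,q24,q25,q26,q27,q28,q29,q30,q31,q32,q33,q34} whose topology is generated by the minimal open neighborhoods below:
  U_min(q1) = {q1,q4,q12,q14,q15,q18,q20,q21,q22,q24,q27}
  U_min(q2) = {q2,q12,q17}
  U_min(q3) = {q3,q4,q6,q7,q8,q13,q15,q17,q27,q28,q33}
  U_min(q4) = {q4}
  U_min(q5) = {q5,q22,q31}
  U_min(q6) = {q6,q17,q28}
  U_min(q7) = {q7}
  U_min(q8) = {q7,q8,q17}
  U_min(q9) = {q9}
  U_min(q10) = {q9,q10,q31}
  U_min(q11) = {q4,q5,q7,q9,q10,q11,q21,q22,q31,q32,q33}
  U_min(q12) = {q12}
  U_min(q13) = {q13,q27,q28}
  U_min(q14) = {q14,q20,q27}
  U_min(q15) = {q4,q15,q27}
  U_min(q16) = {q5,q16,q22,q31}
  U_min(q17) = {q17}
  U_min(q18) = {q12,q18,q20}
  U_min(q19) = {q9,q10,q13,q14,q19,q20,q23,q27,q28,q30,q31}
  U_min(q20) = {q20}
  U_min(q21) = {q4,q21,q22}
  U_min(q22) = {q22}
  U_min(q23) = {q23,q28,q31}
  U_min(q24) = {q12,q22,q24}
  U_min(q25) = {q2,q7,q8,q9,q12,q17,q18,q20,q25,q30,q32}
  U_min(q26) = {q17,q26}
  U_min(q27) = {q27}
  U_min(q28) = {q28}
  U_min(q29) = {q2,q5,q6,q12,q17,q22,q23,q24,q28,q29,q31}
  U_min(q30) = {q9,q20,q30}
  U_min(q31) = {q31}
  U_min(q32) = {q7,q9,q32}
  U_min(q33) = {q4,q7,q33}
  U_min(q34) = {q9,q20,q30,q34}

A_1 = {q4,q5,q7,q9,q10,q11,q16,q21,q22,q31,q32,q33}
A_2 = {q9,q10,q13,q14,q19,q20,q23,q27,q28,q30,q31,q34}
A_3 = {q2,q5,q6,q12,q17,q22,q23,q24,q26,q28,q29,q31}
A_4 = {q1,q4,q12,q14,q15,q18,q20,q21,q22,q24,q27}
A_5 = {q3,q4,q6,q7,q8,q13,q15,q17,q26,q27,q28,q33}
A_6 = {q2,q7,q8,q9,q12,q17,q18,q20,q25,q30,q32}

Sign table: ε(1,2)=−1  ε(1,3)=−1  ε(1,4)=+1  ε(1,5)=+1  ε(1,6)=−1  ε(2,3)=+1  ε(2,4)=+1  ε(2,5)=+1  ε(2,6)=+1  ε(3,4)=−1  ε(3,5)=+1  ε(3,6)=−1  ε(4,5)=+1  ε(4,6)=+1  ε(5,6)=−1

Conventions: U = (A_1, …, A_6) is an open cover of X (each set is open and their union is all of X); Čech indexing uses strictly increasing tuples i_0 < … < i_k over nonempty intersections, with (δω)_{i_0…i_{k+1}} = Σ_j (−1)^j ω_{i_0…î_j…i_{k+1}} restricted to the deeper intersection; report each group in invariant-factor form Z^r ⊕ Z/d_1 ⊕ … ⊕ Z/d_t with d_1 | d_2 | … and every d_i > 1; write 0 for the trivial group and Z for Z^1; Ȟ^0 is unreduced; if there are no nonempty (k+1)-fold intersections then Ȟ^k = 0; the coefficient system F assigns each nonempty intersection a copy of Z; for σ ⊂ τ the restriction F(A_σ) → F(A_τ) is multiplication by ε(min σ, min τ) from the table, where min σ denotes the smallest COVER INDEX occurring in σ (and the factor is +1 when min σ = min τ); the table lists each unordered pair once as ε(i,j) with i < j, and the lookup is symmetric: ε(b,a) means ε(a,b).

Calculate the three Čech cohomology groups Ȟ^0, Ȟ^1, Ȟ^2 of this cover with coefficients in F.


Ȟ^0 = 0; Ȟ^1 = Z/2; Ȟ^2 = Z

cover nerve:
  A12={q9,q10,q31} A13={q5,q22,q31} A14={q4,q21,q22} A15={q4,q7,q33} A16={q7,q9,q32} A23={q23,q28,q31} A24={q14,q20,q27} A25={q13,q27,q28} A26={q9,q20,q30} A34={q12,q22,q24} A35={q6,q17,q26,q28} A36={q2,q12,q17} A45={q4,q15,q27} A46={q12,q18,q20} A56={q7,q8,q17}
  A123={q31} A126={q9} A134={q22} A145={q4} A156={q7} A235={q28} A245={q27} A246={q20} A346={q12} A356={q17}
C dims 6,15,10; δ0: rk 6, SNF 1^5·2; δ1: rk 9, SNF 1^9
Ȟ^0: (6−6)−0=0 ⇒ 0
Ȟ^1: (15−9)−6=0 plus torsion [2] ⇒ Z/2
Ȟ^2: (10−0)−9=1 ⇒ Z


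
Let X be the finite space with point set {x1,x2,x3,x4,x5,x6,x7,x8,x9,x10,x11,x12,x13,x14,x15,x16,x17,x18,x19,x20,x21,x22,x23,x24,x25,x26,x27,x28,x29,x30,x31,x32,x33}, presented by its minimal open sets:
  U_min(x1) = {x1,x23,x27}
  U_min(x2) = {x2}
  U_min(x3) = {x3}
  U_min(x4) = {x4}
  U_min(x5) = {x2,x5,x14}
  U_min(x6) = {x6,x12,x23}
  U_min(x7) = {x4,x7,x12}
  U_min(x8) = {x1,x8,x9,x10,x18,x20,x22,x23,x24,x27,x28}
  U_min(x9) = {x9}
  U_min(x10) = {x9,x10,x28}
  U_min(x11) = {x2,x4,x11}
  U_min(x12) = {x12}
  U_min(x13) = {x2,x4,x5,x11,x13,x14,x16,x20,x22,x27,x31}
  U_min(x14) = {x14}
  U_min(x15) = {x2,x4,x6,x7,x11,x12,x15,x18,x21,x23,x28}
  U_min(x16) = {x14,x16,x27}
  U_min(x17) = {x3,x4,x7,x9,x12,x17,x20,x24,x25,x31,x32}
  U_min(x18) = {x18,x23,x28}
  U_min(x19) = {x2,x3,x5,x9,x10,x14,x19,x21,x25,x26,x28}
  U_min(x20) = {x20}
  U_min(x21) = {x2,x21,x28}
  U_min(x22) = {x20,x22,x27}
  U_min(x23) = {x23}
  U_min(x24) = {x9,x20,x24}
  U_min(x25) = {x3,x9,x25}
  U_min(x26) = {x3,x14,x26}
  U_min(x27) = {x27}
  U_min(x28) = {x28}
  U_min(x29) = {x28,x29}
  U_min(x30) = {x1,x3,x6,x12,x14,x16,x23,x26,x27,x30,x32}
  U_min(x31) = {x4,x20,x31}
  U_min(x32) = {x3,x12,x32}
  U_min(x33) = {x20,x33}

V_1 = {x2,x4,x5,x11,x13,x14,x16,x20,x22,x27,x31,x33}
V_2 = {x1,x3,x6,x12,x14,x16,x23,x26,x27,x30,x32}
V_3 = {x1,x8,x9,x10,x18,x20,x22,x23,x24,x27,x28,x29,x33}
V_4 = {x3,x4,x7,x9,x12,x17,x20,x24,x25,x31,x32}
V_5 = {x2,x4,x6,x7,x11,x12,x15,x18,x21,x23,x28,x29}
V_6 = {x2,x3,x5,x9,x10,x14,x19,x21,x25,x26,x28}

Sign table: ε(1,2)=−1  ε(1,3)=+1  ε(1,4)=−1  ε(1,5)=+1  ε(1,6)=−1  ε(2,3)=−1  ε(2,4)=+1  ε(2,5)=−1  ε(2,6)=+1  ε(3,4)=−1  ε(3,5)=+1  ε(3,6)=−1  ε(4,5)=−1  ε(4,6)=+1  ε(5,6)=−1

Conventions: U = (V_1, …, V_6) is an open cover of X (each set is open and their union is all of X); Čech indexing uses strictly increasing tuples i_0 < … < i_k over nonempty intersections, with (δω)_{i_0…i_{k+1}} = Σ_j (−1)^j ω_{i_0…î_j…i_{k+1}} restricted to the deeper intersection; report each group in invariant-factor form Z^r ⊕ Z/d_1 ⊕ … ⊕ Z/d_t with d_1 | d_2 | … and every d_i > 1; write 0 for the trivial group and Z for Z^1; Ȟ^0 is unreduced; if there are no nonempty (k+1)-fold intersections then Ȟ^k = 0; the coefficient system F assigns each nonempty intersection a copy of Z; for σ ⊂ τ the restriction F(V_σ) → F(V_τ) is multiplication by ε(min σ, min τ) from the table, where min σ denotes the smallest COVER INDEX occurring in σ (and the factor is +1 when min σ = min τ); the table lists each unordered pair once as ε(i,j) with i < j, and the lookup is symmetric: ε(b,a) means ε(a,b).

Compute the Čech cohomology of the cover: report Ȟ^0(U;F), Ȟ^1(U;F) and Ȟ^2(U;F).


nerve of the cover:
  V12={x14,x16,x27} V13={x20,x22,x27,x33} V14={x4,x20,x31} V15={x2,x4,x11} V16={x2,x5,x14} V23={x1,x23,x27} V24={x3,x12,x32} V25={x6,x12,x23} V26={x3,x14,x26} V34={x9,x20,x24} V35={x18,x23,x28,x29} V36={x9,x10,x28} V45={x4,x7,x12} V46={x3,x9,x25} V56={x2,x21,x28}
  V123={x27} V126={x14} V134={x20} V145={x4} V156={x2} V235={x23} V245={x12} V246={x3} V346={x9} V356={x28}
C dims 6,15,10; δ0: rk 5, SNF 1^5; δ1: rk 10, SNF 1^9·2
Ȟ^0 = (6 − 5) − 0 = 1, so Ȟ^0 ≅ Z
Ȟ^1 = (15 − 10) − 5 = 0, so Ȟ^1 ≅ 0
Ȟ^2 = (10 − 0) − 10 = 0 plus torsion [2], so Ȟ^2 ≅ Z/2

Ȟ^0 = Z,  Ȟ^1 = 0,  Ȟ^2 = Z/2


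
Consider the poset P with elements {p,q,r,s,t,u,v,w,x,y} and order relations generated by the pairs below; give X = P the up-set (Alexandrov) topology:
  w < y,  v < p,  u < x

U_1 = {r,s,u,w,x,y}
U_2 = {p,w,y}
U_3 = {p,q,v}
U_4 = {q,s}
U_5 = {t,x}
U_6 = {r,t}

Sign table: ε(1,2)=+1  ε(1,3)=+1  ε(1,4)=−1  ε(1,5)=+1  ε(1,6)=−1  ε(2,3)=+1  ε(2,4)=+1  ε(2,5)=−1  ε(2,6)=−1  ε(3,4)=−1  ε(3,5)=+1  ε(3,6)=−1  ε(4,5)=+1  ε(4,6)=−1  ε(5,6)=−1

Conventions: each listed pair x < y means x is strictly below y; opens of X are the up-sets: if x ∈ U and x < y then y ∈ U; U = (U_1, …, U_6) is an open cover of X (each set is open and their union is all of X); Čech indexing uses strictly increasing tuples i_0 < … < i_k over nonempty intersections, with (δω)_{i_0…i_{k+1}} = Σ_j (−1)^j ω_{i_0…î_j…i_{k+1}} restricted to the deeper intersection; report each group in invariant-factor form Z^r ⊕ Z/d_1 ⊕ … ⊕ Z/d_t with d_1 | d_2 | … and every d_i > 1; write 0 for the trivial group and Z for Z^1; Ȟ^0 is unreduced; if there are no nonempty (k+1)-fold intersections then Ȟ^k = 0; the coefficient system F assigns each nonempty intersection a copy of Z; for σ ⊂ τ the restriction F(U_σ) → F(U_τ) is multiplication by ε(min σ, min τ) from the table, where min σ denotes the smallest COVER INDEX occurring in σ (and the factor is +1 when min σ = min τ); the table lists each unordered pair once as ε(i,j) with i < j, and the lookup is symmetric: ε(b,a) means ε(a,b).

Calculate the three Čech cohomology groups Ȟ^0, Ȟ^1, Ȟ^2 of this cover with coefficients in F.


intersection data:
  U12={w,y} U14={s} U15={x} U16={r} U23={p} U34={q} U56={t}
C dims 6,7; δ0: rk 5, SNF 1^5
Ȟ^0 = (6 − 5) − 0 = 1, so Ȟ^0 ≅ Z
Ȟ^1 = (7 − 0) − 5 = 2, so Ȟ^1 ≅ Z^2
Ȟ^2 = (0 − 0) − 0 = 0, so Ȟ^2 ≅ 0

Ȟ^0(U;F) ≅ Z, Ȟ^1(U;F) ≅ Z^2 and Ȟ^2(U;F) ≅ 0


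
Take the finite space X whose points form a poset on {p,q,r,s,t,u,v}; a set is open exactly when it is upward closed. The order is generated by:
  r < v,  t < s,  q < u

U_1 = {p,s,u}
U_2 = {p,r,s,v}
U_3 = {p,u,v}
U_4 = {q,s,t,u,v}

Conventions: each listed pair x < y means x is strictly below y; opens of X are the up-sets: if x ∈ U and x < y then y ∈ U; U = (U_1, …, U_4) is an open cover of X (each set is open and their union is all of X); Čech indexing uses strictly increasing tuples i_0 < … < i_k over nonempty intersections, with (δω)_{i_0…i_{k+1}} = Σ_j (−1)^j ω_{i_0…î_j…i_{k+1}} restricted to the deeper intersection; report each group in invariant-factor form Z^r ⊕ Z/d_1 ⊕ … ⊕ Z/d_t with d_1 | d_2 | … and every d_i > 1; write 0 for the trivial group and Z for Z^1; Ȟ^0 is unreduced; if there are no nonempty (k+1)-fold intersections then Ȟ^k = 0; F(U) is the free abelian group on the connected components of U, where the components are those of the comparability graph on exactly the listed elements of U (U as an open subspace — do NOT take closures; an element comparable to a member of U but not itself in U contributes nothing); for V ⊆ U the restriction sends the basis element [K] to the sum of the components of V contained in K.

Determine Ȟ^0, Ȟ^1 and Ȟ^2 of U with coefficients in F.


nonempty intersections:
  U12={p,s} U13={p,u} U14={s,u} U23={p,v} U24={s,v} U34={u,v}
  U123={p} U124={s} U134={u} U234={v}
components per intersection:
  U1: {p} {s} {u}
  U2: {p} {r,v} {s}
  U3: {p} {u} {v}
  U4: {q,u} {s,t} {v}
  U12: {p} {s}
  U13: {p} {u}
  U14: {s} {u}
  U23: {p} {v}
  U24: {s} {v}
  U34: {u} {v}
  U123: {p}
  U124: {s}
  U134: {u}
  U234: {v}
C dims 12,12,4; δ0: rk 8, SNF 1^8; δ1: rk 4, SNF 1^4
Ȟ^0: (12−8)−0=4 ⇒ Z^4
Ȟ^1: (12−4)−8=0 ⇒ 0
Ȟ^2: (4−0)−4=0 ⇒ 0

Ȟ^0 ≅ Z^4; Ȟ^1 ≅ 0; Ȟ^2 ≅ 0


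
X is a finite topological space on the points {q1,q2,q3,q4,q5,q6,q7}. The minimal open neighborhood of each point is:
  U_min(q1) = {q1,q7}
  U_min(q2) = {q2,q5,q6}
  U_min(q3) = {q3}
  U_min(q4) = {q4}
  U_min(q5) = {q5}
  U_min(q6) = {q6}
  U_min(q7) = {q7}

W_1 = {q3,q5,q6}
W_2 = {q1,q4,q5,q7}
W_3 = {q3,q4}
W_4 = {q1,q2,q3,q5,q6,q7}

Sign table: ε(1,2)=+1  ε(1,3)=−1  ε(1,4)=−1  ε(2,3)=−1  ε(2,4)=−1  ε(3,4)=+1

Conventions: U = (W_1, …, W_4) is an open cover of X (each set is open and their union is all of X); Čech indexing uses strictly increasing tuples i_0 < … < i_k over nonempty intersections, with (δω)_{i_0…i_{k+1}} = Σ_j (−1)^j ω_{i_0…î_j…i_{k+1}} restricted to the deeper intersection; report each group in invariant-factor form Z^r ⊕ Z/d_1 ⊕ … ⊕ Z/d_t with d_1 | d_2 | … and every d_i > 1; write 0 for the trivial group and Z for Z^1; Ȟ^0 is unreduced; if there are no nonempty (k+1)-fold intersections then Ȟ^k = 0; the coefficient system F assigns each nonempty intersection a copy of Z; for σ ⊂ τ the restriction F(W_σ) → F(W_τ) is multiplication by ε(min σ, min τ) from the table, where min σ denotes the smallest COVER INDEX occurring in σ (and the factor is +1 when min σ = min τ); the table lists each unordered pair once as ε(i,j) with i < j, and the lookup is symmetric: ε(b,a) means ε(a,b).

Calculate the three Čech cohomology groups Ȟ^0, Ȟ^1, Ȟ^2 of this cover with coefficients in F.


Ȟ^0(U;F) ≅ Z; Ȟ^1(U;F) ≅ Z; Ȟ^2(U;F) ≅ 0

intersection data:
  W12={q5} W13={q3} W14={q3,q5,q6} W23={q4} W24={q1,q5,q7} W34={q3}
  W124={q5} W134={q3}
C dims 4,6,2; δ0: rk 3, SNF 1^3; δ1: rk 2, SNF 1^2
Ȟ^0 = (4 − 3) − 0 = 1, so Ȟ^0 ≅ Z
Ȟ^1 = (6 − 2) − 3 = 1, so Ȟ^1 ≅ Z
Ȟ^2 = (2 − 0) − 2 = 0, so Ȟ^2 ≅ 0


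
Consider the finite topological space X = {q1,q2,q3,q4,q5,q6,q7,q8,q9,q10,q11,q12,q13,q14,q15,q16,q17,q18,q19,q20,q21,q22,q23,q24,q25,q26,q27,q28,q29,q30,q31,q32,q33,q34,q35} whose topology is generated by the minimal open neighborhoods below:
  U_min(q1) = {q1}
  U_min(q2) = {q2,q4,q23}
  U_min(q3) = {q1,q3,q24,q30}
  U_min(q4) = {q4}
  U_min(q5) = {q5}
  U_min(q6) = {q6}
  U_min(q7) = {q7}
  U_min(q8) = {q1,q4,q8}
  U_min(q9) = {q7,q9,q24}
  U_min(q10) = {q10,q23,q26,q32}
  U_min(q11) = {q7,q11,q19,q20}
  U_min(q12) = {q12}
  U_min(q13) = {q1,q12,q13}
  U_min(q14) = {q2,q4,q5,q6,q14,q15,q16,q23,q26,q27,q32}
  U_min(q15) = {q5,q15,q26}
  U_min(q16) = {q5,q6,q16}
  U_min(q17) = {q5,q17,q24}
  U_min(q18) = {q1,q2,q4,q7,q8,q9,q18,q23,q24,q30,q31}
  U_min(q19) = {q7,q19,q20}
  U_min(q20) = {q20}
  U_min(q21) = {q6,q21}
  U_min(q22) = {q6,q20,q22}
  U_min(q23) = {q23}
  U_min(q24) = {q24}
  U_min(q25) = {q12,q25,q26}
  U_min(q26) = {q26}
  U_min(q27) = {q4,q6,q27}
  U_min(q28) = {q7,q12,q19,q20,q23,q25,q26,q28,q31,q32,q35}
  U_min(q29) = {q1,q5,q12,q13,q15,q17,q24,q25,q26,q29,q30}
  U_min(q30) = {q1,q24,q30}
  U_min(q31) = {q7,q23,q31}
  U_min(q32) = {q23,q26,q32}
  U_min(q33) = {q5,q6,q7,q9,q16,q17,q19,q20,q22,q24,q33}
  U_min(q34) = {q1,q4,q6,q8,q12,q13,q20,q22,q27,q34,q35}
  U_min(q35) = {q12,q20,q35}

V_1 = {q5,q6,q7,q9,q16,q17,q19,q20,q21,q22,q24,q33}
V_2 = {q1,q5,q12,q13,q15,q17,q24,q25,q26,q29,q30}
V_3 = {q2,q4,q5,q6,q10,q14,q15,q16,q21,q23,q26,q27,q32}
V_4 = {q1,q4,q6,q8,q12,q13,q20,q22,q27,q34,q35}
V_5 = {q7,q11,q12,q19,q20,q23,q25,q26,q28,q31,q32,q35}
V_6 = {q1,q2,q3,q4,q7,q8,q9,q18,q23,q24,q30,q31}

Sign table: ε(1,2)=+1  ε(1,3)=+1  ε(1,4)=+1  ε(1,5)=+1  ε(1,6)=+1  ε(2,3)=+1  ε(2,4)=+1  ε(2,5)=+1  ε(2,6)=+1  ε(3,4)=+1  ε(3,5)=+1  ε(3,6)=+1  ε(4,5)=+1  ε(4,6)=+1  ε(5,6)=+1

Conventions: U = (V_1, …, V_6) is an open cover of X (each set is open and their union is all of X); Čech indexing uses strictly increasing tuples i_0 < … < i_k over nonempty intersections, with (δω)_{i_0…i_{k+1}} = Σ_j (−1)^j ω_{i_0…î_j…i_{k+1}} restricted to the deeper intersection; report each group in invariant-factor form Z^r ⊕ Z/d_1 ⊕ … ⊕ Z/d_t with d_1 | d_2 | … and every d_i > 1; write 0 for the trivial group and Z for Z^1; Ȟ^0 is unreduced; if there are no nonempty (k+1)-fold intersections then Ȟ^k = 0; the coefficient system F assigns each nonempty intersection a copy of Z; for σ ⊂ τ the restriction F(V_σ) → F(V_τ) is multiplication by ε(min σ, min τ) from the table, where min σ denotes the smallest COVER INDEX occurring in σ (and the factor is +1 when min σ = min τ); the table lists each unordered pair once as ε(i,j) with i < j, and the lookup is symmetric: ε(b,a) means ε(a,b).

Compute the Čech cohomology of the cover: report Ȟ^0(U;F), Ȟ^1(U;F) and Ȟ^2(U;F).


Ȟ^0(U;F) ≅ Z, Ȟ^1(U;F) ≅ 0, Ȟ^2(U;F) ≅ Z/2

nerve of the cover:
  V12={q5,q17,q24} V13={q5,q6,q16,q21} V14={q6,q20,q22} V15={q7,q19,q20} V16={q7,q9,q24} V23={q5,q15,q26} V24={q1,q12,q13} V25={q12,q25,q26} V26={q1,q24,q30} V34={q4,q6,q27} V35={q23,q26,q32} V36={q2,q4,q23} V45={q12,q20,q35} V46={q1,q4,q8} V56={q7,q23,q31}
  V123={q5} V126={q24} V134={q6} V145={q20} V156={q7} V235={q26} V245={q12} V246={q1} V346={q4} V356={q23}
C dims 6,15,10; δ0: rk 5, SNF 1^5; δ1: rk 10, SNF 1^9·2
Ȟ^0 = (6 − 5) − 0 = 1, so Ȟ^0 ≅ Z
Ȟ^1 = (15 − 10) − 5 = 0, so Ȟ^1 ≅ 0
Ȟ^2 = (10 − 0) − 10 = 0 plus torsion [2], so Ȟ^2 ≅ Z/2


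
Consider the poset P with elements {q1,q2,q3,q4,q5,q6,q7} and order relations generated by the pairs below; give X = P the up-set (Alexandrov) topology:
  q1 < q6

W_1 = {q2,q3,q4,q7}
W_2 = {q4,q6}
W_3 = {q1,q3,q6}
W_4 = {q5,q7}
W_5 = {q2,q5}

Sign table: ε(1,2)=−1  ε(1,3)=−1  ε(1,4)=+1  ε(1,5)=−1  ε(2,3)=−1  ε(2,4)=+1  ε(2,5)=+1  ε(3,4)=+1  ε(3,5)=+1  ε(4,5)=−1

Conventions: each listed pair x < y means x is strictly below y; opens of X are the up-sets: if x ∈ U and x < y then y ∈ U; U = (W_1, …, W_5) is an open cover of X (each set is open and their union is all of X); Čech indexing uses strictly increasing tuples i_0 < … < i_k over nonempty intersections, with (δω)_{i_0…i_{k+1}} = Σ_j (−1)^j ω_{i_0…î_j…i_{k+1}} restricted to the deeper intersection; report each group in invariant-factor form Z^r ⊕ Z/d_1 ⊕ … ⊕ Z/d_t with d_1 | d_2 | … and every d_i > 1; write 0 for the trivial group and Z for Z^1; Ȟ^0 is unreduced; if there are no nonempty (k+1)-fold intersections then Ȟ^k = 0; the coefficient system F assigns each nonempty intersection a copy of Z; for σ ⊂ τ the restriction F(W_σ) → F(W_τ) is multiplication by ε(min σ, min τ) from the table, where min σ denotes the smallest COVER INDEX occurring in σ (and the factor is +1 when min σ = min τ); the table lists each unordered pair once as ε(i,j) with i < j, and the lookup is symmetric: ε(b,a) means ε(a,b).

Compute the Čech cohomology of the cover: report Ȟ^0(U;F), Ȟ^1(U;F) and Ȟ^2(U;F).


nonempty overlaps:
  W12={q4} W13={q3} W14={q7} W15={q2} W23={q6} W45={q5}
C dims 5,6; δ0: rk 5, SNF 1^4·2
degree 0: 5−5−0 = 0 → Ȟ^0 ≅ 0
degree 1: 6−0−5 = 1 plus torsion [2] → Ȟ^1 ≅ Z ⊕ Z/2
degree 2: 0−0−0 = 0 → Ȟ^2 ≅ 0

Ȟ^0 = 0; Ȟ^1 = Z ⊕ Z/2; Ȟ^2 = 0


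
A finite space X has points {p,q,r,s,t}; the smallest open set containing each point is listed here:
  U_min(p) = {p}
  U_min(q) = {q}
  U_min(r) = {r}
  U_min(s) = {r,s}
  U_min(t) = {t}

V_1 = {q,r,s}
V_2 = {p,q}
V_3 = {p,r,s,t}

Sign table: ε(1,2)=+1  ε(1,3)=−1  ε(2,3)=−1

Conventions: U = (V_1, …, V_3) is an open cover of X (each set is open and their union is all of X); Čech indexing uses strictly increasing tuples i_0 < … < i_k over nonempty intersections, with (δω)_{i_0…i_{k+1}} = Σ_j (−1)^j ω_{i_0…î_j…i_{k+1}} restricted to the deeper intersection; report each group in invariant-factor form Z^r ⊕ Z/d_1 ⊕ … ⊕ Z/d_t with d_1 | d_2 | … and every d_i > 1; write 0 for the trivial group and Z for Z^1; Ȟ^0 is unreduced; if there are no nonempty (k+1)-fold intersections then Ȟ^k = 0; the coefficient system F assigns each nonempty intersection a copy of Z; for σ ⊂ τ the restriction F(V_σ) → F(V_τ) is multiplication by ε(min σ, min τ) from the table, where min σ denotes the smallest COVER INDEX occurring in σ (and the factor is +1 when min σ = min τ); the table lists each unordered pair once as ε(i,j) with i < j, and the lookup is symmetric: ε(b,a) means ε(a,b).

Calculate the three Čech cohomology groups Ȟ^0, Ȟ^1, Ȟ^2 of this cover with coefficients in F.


Ȟ^0 = Z; Ȟ^1 = Z; Ȟ^2 = 0

nerve of the cover:
  V12={q} V13={r,s} V23={p}
C dims 3,3; δ0: rk 2, SNF 1^2
Ȟ^0 = (3 − 2) − 0 = 1, so Ȟ^0 ≅ Z
Ȟ^1 = (3 − 0) − 2 = 1, so Ȟ^1 ≅ Z
Ȟ^2 = (0 − 0) − 0 = 0, so Ȟ^2 ≅ 0


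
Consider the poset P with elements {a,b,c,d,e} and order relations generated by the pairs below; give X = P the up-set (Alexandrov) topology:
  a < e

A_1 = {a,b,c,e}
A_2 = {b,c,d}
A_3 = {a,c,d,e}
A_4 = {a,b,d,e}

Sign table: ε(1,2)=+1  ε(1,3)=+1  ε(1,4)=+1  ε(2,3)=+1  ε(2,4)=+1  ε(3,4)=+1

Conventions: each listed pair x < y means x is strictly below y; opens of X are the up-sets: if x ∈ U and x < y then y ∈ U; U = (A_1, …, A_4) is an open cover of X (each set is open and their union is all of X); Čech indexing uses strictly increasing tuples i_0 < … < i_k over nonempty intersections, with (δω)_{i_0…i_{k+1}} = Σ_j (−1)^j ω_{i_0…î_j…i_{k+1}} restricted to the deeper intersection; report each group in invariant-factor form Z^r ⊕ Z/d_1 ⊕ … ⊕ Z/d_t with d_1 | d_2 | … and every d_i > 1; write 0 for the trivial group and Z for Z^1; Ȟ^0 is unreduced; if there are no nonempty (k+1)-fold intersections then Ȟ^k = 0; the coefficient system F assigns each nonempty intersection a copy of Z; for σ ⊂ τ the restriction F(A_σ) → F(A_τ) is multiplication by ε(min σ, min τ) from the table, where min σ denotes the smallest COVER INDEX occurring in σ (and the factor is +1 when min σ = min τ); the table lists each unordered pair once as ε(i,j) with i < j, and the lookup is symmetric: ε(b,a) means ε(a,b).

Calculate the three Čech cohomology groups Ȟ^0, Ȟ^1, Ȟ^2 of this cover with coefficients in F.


cover nerve:
  A12={b,c} A13={a,c,e} A14={a,b,e} A23={c,d} A24={b,d} A34={a,d,e}
  A123={c} A124={b} A134={a,e} A234={d}
C dims 4,6,4; δ0: rk 3, SNF 1^3; δ1: rk 3, SNF 1^3
Ȟ^0: (4−3)−0=1 ⇒ Z
Ȟ^1: (6−3)−3=0 ⇒ 0
Ȟ^2: (4−0)−3=1 ⇒ Z

Ȟ^0(U;F) ≅ Z, Ȟ^1(U;F) ≅ 0 and Ȟ^2(U;F) ≅ Z


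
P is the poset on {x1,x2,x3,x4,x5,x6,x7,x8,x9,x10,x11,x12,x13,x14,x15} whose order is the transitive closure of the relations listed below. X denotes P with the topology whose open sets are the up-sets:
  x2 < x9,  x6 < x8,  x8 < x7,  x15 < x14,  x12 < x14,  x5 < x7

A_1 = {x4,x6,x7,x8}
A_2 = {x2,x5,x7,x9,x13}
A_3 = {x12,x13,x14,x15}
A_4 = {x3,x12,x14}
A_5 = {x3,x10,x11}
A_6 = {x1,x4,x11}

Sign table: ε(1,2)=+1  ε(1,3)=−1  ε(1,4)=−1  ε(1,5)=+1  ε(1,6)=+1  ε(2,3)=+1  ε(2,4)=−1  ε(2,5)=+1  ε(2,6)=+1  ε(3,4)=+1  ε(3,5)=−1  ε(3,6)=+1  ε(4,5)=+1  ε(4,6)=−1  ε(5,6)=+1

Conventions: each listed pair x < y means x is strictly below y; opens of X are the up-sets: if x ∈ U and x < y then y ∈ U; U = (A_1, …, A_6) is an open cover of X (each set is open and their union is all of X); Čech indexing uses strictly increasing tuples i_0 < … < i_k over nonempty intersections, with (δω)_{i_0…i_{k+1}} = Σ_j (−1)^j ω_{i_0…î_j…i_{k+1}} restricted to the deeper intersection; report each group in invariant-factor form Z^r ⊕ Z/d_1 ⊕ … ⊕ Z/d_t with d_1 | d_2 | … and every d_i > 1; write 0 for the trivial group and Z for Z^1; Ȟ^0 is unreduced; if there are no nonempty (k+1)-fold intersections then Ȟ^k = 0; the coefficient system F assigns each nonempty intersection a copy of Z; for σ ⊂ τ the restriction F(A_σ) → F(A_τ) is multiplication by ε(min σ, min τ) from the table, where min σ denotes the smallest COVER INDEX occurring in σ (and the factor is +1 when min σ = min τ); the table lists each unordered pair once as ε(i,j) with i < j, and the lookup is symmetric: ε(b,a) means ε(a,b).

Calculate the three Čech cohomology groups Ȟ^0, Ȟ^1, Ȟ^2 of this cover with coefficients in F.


Ȟ^0 = Z,  Ȟ^1 = Z,  Ȟ^2 = 0

nonempty intersections:
  A12={x7} A16={x4} A23={x13} A34={x12,x14} A45={x3} A56={x11}
C dims 6,6; δ0: rk 5, SNF 1^5
Ȟ^0: (6−5)−0=1 ⇒ Z
Ȟ^1: (6−0)−5=1 ⇒ Z
Ȟ^2: (0−0)−0=0 ⇒ 0
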